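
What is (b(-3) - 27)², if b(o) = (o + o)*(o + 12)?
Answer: 6561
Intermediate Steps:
b(o) = 2*o*(12 + o) (b(o) = (2*o)*(12 + o) = 2*o*(12 + o))
(b(-3) - 27)² = (2*(-3)*(12 - 3) - 27)² = (2*(-3)*9 - 27)² = (-54 - 27)² = (-81)² = 6561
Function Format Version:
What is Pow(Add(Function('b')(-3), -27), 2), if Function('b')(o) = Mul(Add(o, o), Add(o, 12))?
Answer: 6561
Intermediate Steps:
Function('b')(o) = Mul(2, o, Add(12, o)) (Function('b')(o) = Mul(Mul(2, o), Add(12, o)) = Mul(2, o, Add(12, o)))
Pow(Add(Function('b')(-3), -27), 2) = Pow(Add(Mul(2, -3, Add(12, -3)), -27), 2) = Pow(Add(Mul(2, -3, 9), -27), 2) = Pow(Add(-54, -27), 2) = Pow(-81, 2) = 6561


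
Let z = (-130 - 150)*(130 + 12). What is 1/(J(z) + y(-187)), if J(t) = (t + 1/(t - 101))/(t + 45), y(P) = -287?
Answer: -1583079615/452758976144 ≈ -0.0034965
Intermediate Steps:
z = -39760 (z = -280*142 = -39760)
J(t) = (t + 1/(-101 + t))/(45 + t)
1/(J(z) + y(-187)) = 1/((-1 - 1*(-39760)² + 101*(-39760))/(4545 - 1*(-39760)² + 56*(-39760)) - 287) = 1/((-1 - 1*1580857600 - 4015760)/(4545 - 1*1580857600 - 2226560) - 287) = 1/((-1 - 1580857600 - 4015760)/(4545 - 1580857600 - 2226560) - 287) = 1/(-1584873361/(-1583079615) - 287) = 1/(-1/1583079615*(-1584873361) - 287) = 1/(1584873361/1583079615 - 287) = 1/(-452758976144/1583079615) = -1583079615/452758976144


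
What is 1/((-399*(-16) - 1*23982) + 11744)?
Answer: -1/5854 ≈ -0.00017082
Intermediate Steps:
1/((-399*(-16) - 1*23982) + 11744) = 1/((6384 - 23982) + 11744) = 1/(-17598 + 11744) = 1/(-5854) = -1/5854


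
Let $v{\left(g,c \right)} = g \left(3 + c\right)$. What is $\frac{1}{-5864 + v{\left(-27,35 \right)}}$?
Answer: $- \frac{1}{6890} \approx -0.00014514$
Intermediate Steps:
$\frac{1}{-5864 + v{\left(-27,35 \right)}} = \frac{1}{-5864 - 27 \left(3 + 35\right)} = \frac{1}{-5864 - 1026} = \frac{1}{-6890} = - \frac{1}{6890}$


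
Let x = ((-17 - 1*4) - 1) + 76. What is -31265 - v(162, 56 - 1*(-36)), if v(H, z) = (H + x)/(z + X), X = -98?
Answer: -31229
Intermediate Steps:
x = 54 (x = ((-17 - 4) - 1) + 76 = (-21 - 1) + 76 = -22 + 76 = 54)
v(H, z) = (54 + H)/(-98 + z) (v(H, z) = (H + 54)/(z - 98) = (54 + H)/(-98 + z))
-31265 - v(162, 56 - 1*(-36)) = -31265 - (54 + 162)/(-98 + (56 - 1*(-36))) = -31265 - 216/(-98 + (56 + 36)) = -31265 - 216/(-98 + 92) = -31265 - 216/(-6) = -31265 - (-1)*216/6 = -31265 - 1*(-36) = -31265 + 36 = -31229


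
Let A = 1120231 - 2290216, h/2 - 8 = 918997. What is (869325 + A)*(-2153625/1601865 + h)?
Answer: -19671460445613700/35597 ≈ -5.5262e+11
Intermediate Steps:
h = 1838010 (h = 16 + 2*918997 = 16 + 1837994 = 1838010)
A = -1169985
(869325 + A)*(-2153625/1601865 + h) = (869325 - 1169985)*(-2153625/1601865 + 1838010) = -300660*(-2153625*1/1601865 + 1838010) = -300660*(-143575/106791 + 1838010) = -300660*196282782335/106791 = -19671460445613700/35597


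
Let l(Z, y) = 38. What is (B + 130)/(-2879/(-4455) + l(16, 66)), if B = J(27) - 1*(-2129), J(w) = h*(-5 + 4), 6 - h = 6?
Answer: 10063845/172169 ≈ 58.453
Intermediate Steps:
h = 0 (h = 6 - 1*6 = 6 - 6 = 0)
J(w) = 0 (J(w) = 0*(-5 + 4) = 0*(-1) = 0)
B = 2129 (B = 0 - 1*(-2129) = 0 + 2129 = 2129)
(B + 130)/(-2879/(-4455) + l(16, 66)) = (2129 + 130)/(-2879/(-4455) + 38) = 2259/(-2879*(-1/4455) + 38) = 2259/(2879/4455 + 38) = 2259/(172169/4455) = 2259*(4455/172169) = 10063845/172169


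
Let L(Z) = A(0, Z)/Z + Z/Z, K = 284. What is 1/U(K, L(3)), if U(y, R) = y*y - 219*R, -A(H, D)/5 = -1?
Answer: 1/80072 ≈ 1.2489e-5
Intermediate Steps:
A(H, D) = 5 (A(H, D) = -5*(-1) = 5)
L(Z) = 1 + 5/Z (L(Z) = 5/Z + Z/Z = 5/Z + 1 = 1 + 5/Z)
U(y, R) = y² - 219*R
1/U(K, L(3)) = 1/(284² - 219*(5 + 3)/3) = 1/(80656 - 73*8) = 1/(80656 - 219*8/3) = 1/(80656 - 584) = 1/80072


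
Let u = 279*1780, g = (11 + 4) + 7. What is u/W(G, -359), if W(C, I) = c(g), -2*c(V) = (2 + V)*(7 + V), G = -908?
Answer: -41385/29 ≈ -1427.1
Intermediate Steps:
g = 22 (g = 15 + 7 = 22)
c(V) = -(2 + V)*(7 + V)/2
W(C, I) = -348 (W(C, I) = -7 - 9/2*22 - ½*22² = -7 - 99 - ½*484 = -7 - 99 - 242 = -348)
u = 496620
u/W(G, -359) = 496620/(-348) = 496620*(-1/348) = -41385/29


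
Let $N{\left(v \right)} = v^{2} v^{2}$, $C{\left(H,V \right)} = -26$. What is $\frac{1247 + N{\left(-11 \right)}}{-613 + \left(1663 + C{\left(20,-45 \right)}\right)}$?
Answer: $\frac{993}{64} \approx 15.516$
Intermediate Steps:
$N{\left(v \right)} = v^{4}$
$\frac{1247 + N{\left(-11 \right)}}{-613 + \left(1663 + C{\left(20,-45 \right)}\right)} = \frac{1247 + \left(-11\right)^{4}}{-613 + \left(1663 - 26\right)} = \frac{1247 + 14641}{-613 + 1637} = \frac{15888}{1024} = 15888 \cdot \frac{1}{1024} = \frac{993}{64}$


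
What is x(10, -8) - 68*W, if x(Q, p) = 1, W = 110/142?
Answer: -3669/71 ≈ -51.676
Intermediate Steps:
W = 55/71 (W = 110*(1/142) = 55/71 ≈ 0.77465)
x(10, -8) - 68*W = 1 - 68*55/71 = 1 - 3740/71 = -3669/71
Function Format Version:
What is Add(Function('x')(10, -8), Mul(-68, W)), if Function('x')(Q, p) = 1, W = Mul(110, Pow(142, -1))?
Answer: Rational(-3669, 71) ≈ -51.676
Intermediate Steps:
W = Rational(55, 71) (W = Mul(110, Rational(1, 142)) = Rational(55, 71) ≈ 0.77465)
Add(Function('x')(10, -8), Mul(-68, W)) = Add(1, Mul(-68, Rational(55, 71))) = Add(1, Rational(-3740, 71)) = Rational(-3669, 71)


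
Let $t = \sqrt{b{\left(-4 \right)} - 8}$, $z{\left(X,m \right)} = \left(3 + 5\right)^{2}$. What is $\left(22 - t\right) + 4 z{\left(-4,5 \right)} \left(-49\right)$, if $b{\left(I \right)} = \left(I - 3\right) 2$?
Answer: $-12522 - i \sqrt{22} \approx -12522.0 - 4.6904 i$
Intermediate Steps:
$z{\left(X,m \right)} = 64$ ($z{\left(X,m \right)} = 8^{2} = 64$)
$b{\left(I \right)} = -6 + 2 I$ ($b{\left(I \right)} = \left(-3 + I\right) 2 = -6 + 2 I$)
$t = i \sqrt{22}$ ($t = \sqrt{\left(-6 + 2 \left(-4\right)\right) - 8} = \sqrt{\left(-6 - 8\right) - 8} = \sqrt{-14 - 8} = \sqrt{-22} = i \sqrt{22} \approx 4.6904 i$)
$\left(22 - t\right) + 4 z{\left(-4,5 \right)} \left(-49\right) = \left(22 - i \sqrt{22}\right) + 4 \cdot 64 \left(-49\right) = \left(22 - i \sqrt{22}\right) + 256 \left(-49\right) = \left(22 - i \sqrt{22}\right) - 12544 = -12522 - i \sqrt{22}$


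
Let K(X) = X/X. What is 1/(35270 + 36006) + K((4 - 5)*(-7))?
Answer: 71277/71276 ≈ 1.0000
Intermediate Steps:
K(X) = 1
1/(35270 + 36006) + K((4 - 5)*(-7)) = 1/(35270 + 36006) + 1 = 1/71276 + 1 = 71277/71276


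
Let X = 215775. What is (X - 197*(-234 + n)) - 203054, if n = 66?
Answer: 45817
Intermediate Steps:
(X - 197*(-234 + n)) - 203054 = (215775 - 197*(-234 + 66)) - 203054 = (215775 - 197*(-168)) - 203054 = (215775 + 33096) - 203054 = 248871 - 203054 = 45817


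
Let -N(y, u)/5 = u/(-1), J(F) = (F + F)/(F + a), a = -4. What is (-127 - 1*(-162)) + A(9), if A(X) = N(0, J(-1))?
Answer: 37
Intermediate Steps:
J(F) = 2*F/(-4 + F) (J(F) = (F + F)/(F - 4) = (2*F)/(-4 + F) = 2*F/(-4 + F))
N(y, u) = 5*u (N(y, u) = -5*u/(-1) = -5*u*(-1) = -(-5)*u = 5*u)
A(X) = 2 (A(X) = 5*(2*(-1)/(-4 - 1)) = 5*(2*(-1)/(-5)) = 5*(2*(-1)*(-⅕)) = 5*(⅖) = 2)
(-127 - 1*(-162)) + A(9) = (-127 - 1*(-162)) + 2 = (-127 + 162) + 2 = 35 + 2 = 37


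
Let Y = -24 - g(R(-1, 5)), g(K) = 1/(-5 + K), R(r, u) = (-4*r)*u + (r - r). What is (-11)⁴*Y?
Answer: -5285401/15 ≈ -3.5236e+5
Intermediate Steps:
R(r, u) = -4*r*u (R(r, u) = -4*r*u + 0 = -4*r*u)
Y = -361/15 (Y = -24 - 1/(-5 - 4*(-1)*5) = -24 - 1/(-5 + 20) = -24 - 1/15 = -361/15 ≈ -24.067)
(-11)⁴*Y = (-11)⁴*(-361/15) = 14641*(-361/15) = -5285401/15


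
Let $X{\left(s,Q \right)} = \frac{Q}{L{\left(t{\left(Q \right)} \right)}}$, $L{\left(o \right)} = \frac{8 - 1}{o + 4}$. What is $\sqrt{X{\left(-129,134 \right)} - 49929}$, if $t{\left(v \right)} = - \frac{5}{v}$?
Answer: $\frac{2 i \sqrt{610701}}{7} \approx 223.28 i$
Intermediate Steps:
$L{\left(o \right)} = \frac{7}{4 + o}$
$X{\left(s,Q \right)} = Q \left(\frac{4}{7} - \frac{5}{7 Q}\right)$ ($X{\left(s,Q \right)} = \frac{Q}{7 \frac{1}{4 - \frac{5}{Q}}} = Q \left(\frac{4}{7} - \frac{5}{7 Q}\right)$)
$\sqrt{X{\left(-129,134 \right)} - 49929} = \sqrt{\left(- \frac{5}{7} + \frac{4}{7} \cdot 134\right) - 49929} = \sqrt{\left(- \frac{5}{7} + \frac{536}{7}\right) - 49929} = \sqrt{\frac{531}{7} - 49929} = \sqrt{- \frac{348972}{7}} = \frac{2 i \sqrt{610701}}{7}$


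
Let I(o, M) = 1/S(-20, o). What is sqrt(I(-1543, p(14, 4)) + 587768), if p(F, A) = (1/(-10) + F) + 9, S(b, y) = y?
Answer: sqrt(1399386853489)/1543 ≈ 766.66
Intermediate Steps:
p(F, A) = 89/10 + F (p(F, A) = (-1/10 + F) + 9 = 89/10 + F)
I(o, M) = 1/o
sqrt(I(-1543, p(14, 4)) + 587768) = sqrt(1/(-1543) + 587768) = sqrt(-1/1543 + 587768) = sqrt(906926023/1543) = sqrt(1399386853489)/1543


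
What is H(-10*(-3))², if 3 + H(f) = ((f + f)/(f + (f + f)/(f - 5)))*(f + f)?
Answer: 946729/81 ≈ 11688.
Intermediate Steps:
H(f) = -3 + 4*f²/(f + 2*f/(-5 + f)) (H(f) = -3 + ((f + f)/(f + (f + f)/(f - 5)))*(f + f) = -3 + ((2*f)/(f + (2*f)/(-5 + f)))*(2*f) = -3 + ((2*f)/(f + 2*f/(-5 + f)))*(2*f) = -3 + (2*f/(f + 2*f/(-5 + f)))*(2*f) = -3 + 4*f²/(f + 2*f/(-5 + f)))
H(-10*(-3))² = ((9 - (-230)*(-3) + 4*(-10*(-3))²)/(-3 - 10*(-3)))² = ((9 - 23*30 + 4*30²)/(-3 + 30))² = ((9 - 690 + 4*900)/27)² = ((9 - 690 + 3600)/27)² = ((1/27)*2919)² = (973/9)² = 946729/81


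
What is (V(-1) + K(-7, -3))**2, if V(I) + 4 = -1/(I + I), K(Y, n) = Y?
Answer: 441/4 ≈ 110.25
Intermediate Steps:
V(I) = -4 - 1/(2*I) (V(I) = -4 - 1/(I + I) = -4 - 1/(2*I))
(V(-1) + K(-7, -3))**2 = ((-4 - 1/2/(-1)) - 7)**2 = ((-4 - 1/2*(-1)) - 7)**2 = ((-4 + 1/2) - 7)**2 = (-7/2 - 7)**2 = (-21/2)**2 = 441/4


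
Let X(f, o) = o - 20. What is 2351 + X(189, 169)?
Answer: 2500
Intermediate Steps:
X(f, o) = -20 + o
2351 + X(189, 169) = 2351 + (-20 + 169) = 2351 + 149 = 2500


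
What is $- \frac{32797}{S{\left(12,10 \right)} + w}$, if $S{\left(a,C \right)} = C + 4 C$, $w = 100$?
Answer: $- \frac{32797}{150} \approx -218.65$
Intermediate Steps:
$S{\left(a,C \right)} = 5 C$
$- \frac{32797}{S{\left(12,10 \right)} + w} = - \frac{32797}{5 \cdot 10 + 100} = - \frac{32797}{50 + 100} = - \frac{32797}{150}$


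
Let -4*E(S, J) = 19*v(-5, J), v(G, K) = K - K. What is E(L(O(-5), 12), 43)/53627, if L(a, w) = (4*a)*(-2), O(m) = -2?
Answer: 0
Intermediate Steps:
v(G, K) = 0
L(a, w) = -8*a
E(S, J) = 0 (E(S, J) = -19*0/4 = -1/4*0 = 0)
E(L(O(-5), 12), 43)/53627 = 0/53627 = 0*(1/53627) = 0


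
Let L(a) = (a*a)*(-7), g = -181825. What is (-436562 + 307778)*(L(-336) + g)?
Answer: 125190540048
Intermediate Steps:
L(a) = -7*a² (L(a) = a²*(-7) = -7*a²)
(-436562 + 307778)*(L(-336) + g) = (-436562 + 307778)*(-7*(-336)² - 181825) = -128784*(-7*112896 - 181825) = -128784*(-790272 - 181825) = -128784*(-972097) = 125190540048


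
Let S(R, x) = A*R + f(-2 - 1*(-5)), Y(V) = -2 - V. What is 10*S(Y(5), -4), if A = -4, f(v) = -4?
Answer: 240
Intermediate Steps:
S(R, x) = -4 - 4*R (S(R, x) = -4*R - 4 = -4 - 4*R)
10*S(Y(5), -4) = 10*(-4 - 4*(-2 - 1*5)) = 10*(-4 - 4*(-2 - 5)) = 10*(-4 - 4*(-7)) = 10*(-4 + 28) = 10*24 = 240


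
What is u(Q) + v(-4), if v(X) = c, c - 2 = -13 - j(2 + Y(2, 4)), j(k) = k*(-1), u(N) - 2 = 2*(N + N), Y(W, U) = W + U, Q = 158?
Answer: 631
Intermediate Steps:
Y(W, U) = U + W
u(N) = 2 + 4*N (u(N) = 2 + 2*(N + N) = 2 + 2*(2*N) = 2 + 4*N)
j(k) = -k
c = -3 (c = 2 + (-13 - (-1)*(2 + (4 + 2))) = 2 + (-13 - (-1)*(2 + 6)) = 2 + (-13 - (-1)*8) = 2 + (-13 - 1*(-8)) = 2 + (-13 + 8) = 2 - 5 = -3)
v(X) = -3
u(Q) + v(-4) = (2 + 4*158) - 3 = (2 + 632) - 3 = 634 - 3 = 631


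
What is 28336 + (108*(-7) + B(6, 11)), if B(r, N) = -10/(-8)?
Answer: 110325/4 ≈ 27581.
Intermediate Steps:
B(r, N) = 5/4 (B(r, N) = -10*(-1/8) = 5/4)
28336 + (108*(-7) + B(6, 11)) = 28336 + (108*(-7) + 5/4) = 28336 + (-756 + 5/4) = 28336 - 3019/4 = 110325/4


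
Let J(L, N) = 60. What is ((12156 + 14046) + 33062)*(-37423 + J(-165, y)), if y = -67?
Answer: -2214280832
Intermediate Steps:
((12156 + 14046) + 33062)*(-37423 + J(-165, y)) = ((12156 + 14046) + 33062)*(-37423 + 60) = (26202 + 33062)*(-37363) = 59264*(-37363) = -2214280832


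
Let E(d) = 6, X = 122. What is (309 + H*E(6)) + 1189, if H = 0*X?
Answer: 1498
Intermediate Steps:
H = 0 (H = 0*122 = 0)
(309 + H*E(6)) + 1189 = (309 + 0*6) + 1189 = (309 + 0) + 1189 = 309 + 1189 = 1498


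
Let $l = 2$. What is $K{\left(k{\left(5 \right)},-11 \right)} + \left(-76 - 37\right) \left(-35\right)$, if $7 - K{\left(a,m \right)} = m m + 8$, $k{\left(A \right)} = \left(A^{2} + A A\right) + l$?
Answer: $3833$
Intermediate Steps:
$k{\left(A \right)} = 2 + 2 A^{2}$ ($k{\left(A \right)} = \left(A^{2} + A A\right) + 2 = \left(A^{2} + A^{2}\right) + 2 = 2 A^{2} + 2 = 2 + 2 A^{2}$)
$K{\left(a,m \right)} = -1 - m^{2}$ ($K{\left(a,m \right)} = 7 - \left(m m + 8\right) = 7 - \left(m^{2} + 8\right) = 7 - \left(8 + m^{2}\right) = -1 - m^{2}$)
$K{\left(k{\left(5 \right)},-11 \right)} + \left(-76 - 37\right) \left(-35\right) = \left(-1 - \left(-11\right)^{2}\right) + \left(-76 - 37\right) \left(-35\right) = \left(-1 - 121\right) - -3955 = \left(-1 - 121\right) + 3955 = -122 + 3955 = 3833$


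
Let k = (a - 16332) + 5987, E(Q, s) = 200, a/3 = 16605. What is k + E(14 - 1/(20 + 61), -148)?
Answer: 39670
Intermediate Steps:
a = 49815 (a = 3*16605 = 49815)
k = 39470 (k = (49815 - 16332) + 5987 = 33483 + 5987 = 39470)
k + E(14 - 1/(20 + 61), -148) = 39470 + 200 = 39670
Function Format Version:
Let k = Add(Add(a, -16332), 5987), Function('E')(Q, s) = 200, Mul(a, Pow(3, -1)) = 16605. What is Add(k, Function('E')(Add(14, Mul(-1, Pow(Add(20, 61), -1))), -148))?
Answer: 39670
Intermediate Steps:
a = 49815 (a = Mul(3, 16605) = 49815)
k = 39470 (k = Add(Add(49815, -16332), 5987) = Add(33483, 5987) = 39470)
Add(k, Function('E')(Add(14, Mul(-1, Pow(Add(20, 61), -1))), -148)) = Add(39470, 200) = 39670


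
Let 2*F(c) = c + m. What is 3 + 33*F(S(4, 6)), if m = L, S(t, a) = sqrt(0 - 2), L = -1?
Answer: -27/2 + 33*I*sqrt(2)/2 ≈ -13.5 + 23.335*I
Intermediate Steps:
S(t, a) = I*sqrt(2) (S(t, a) = sqrt(-2) = I*sqrt(2))
m = -1
F(c) = -1/2 + c/2 (F(c) = (c - 1)/2 = (-1 + c)/2 = -1/2 + c/2)
3 + 33*F(S(4, 6)) = 3 + 33*(-1/2 + (I*sqrt(2))/2) = 3 + 33*(-1/2 + I*sqrt(2)/2) = 3 + (-33/2 + 33*I*sqrt(2)/2) = -27/2 + 33*I*sqrt(2)/2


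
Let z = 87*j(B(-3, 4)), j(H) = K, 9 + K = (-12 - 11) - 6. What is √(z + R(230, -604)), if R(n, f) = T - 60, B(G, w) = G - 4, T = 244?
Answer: I*√3122 ≈ 55.875*I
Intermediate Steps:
K = -38 (K = -9 + ((-12 - 11) - 6) = -9 + (-23 - 6) = -9 - 29 = -38)
B(G, w) = -4 + G
j(H) = -38
z = -3306 (z = 87*(-38) = -3306)
R(n, f) = 184 (R(n, f) = 244 - 60 = 184)
√(z + R(230, -604)) = √(-3306 + 184) = √(-3122) = I*√3122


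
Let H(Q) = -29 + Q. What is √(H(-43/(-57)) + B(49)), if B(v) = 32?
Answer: √12198/57 ≈ 1.9376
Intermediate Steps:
√(H(-43/(-57)) + B(49)) = √((-29 - 43/(-57)) + 32) = √((-29 - 43*(-1/57)) + 32) = √((-29 + 43/57) + 32) = √(-1610/57 + 32) = √(214/57) = √12198/57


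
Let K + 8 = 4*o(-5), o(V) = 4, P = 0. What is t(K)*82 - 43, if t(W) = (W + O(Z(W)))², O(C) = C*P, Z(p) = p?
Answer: 5205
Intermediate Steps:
O(C) = 0 (O(C) = C*0 = 0)
K = 8 (K = -8 + 4*4 = -8 + 16 = 8)
t(W) = W² (t(W) = (W + 0)² = W²)
t(K)*82 - 43 = 8²*82 - 43 = 64*82 - 43 = 5248 - 43 = 5205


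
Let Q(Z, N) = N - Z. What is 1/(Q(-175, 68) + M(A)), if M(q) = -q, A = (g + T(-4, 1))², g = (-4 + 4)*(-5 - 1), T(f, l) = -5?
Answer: 1/218 ≈ 0.0045872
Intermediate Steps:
g = 0 (g = 0*(-6) = 0)
A = 25 (A = (0 - 5)² = (-5)² = 25)
1/(Q(-175, 68) + M(A)) = 1/((68 - 1*(-175)) - 1*25) = 1/((68 + 175) - 25) = 1/(243 - 25) = 1/218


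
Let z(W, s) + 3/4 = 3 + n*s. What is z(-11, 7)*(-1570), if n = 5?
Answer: -116965/2 ≈ -58483.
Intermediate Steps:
z(W, s) = 9/4 + 5*s (z(W, s) = -3/4 + (3 + 5*s) = 9/4 + 5*s)
z(-11, 7)*(-1570) = (9/4 + 5*7)*(-1570) = (9/4 + 35)*(-1570) = (149/4)*(-1570) = -116965/2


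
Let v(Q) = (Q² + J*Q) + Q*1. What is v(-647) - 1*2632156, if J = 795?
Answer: -2728559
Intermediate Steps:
v(Q) = Q² + 796*Q (v(Q) = (Q² + 795*Q) + Q*1 = (Q² + 795*Q) + Q = Q² + 796*Q)
v(-647) - 1*2632156 = -647*(796 - 647) - 1*2632156 = -647*149 - 2632156 = -96403 - 2632156 = -2728559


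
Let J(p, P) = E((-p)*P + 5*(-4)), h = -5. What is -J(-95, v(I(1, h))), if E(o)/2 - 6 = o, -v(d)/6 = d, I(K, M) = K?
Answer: 1168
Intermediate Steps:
v(d) = -6*d
E(o) = 12 + 2*o
J(p, P) = -28 - 2*P*p (J(p, P) = 12 + 2*((-p)*P + 5*(-4)) = 12 + 2*(-P*p - 20) = 12 + 2*(-20 - P*p) = 12 + (-40 - 2*P*p) = -28 - 2*P*p)
-J(-95, v(I(1, h))) = -(-28 - 2*(-6*1)*(-95)) = -(-28 - 2*(-6)*(-95)) = -(-28 - 1140) = -1*(-1168) = 1168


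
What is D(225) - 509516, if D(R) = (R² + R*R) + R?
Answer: -408041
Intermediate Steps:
D(R) = R + 2*R² (D(R) = (R² + R²) + R = 2*R² + R = R + 2*R²)
D(225) - 509516 = 225*(1 + 2*225) - 509516 = 225*(1 + 450) - 509516 = 225*451 - 509516 = 101475 - 509516 = -408041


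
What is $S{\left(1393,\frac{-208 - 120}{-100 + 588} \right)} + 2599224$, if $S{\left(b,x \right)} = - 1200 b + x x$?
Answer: $\frac{3451690585}{3721} \approx 9.2762 \cdot 10^{5}$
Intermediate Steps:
$S{\left(b,x \right)} = x^{2} - 1200 b$ ($S{\left(b,x \right)} = - 1200 b + x^{2} = x^{2} - 1200 b$)
$S{\left(1393,\frac{-208 - 120}{-100 + 588} \right)} + 2599224 = \left(\left(\frac{-208 - 120}{-100 + 588}\right)^{2} - 1671600\right) + 2599224 = \left(\left(- \frac{328}{488}\right)^{2} - 1671600\right) + 2599224 = \left(\left(\left(-328\right) \frac{1}{488}\right)^{2} - 1671600\right) + 2599224 = \left(\left(- \frac{41}{61}\right)^{2} - 1671600\right) + 2599224 = \left(\frac{1681}{3721} - 1671600\right) + 2599224 = - \frac{6220021919}{3721} + 2599224 = \frac{3451690585}{3721}$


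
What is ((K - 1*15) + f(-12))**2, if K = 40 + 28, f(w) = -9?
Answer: 1936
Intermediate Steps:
K = 68
((K - 1*15) + f(-12))**2 = ((68 - 1*15) - 9)**2 = ((68 - 15) - 9)**2 = (53 - 9)**2 = 44**2 = 1936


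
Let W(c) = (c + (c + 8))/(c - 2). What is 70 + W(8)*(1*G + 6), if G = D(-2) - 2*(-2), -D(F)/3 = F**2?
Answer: 62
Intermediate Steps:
D(F) = -3*F**2
G = -8 (G = -3*(-2)**2 - 2*(-2) = -3*4 + 4 = -12 + 4 = -8)
W(c) = (8 + 2*c)/(-2 + c) (W(c) = (c + (8 + c))/(-2 + c) = (8 + 2*c)/(-2 + c))
70 + W(8)*(1*G + 6) = 70 + (2*(4 + 8)/(-2 + 8))*(1*(-8) + 6) = 70 + (2*12/6)*(-8 + 6) = 70 + (2*(1/6)*12)*(-2) = 70 + 4*(-2) = 70 - 8 = 62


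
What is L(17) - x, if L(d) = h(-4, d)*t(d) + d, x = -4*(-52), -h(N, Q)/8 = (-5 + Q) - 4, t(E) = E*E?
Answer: -18687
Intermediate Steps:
t(E) = E²
h(N, Q) = 72 - 8*Q (h(N, Q) = -8*((-5 + Q) - 4) = -8*(-9 + Q) = 72 - 8*Q)
x = 208
L(d) = d + d²*(72 - 8*d) (L(d) = (72 - 8*d)*d² + d = d²*(72 - 8*d) + d = d + d²*(72 - 8*d))
L(17) - x = 17*(1 + 8*17*(9 - 1*17)) - 1*208 = 17*(1 + 8*17*(9 - 17)) - 208 = 17*(1 + 8*17*(-8)) - 208 = 17*(1 - 1088) - 208 = 17*(-1087) - 208 = -18479 - 208 = -18687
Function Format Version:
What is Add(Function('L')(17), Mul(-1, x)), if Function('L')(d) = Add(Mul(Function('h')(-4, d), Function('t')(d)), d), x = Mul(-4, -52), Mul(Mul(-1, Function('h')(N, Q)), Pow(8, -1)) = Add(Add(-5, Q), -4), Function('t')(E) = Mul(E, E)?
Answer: -18687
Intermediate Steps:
Function('t')(E) = Pow(E, 2)
Function('h')(N, Q) = Add(72, Mul(-8, Q)) (Function('h')(N, Q) = Mul(-8, Add(Add(-5, Q), -4)) = Mul(-8, Add(-9, Q)) = Add(72, Mul(-8, Q)))
x = 208
Function('L')(d) = Add(d, Mul(Pow(d, 2), Add(72, Mul(-8, d)))) (Function('L')(d) = Add(Mul(Add(72, Mul(-8, d)), Pow(d, 2)), d) = Add(Mul(Pow(d, 2), Add(72, Mul(-8, d))), d) = Add(d, Mul(Pow(d, 2), Add(72, Mul(-8, d)))))
Add(Function('L')(17), Mul(-1, x)) = Add(Mul(17, Add(1, Mul(8, 17, Add(9, Mul(-1, 17))))), Mul(-1, 208)) = Add(Mul(17, Add(1, Mul(8, 17, Add(9, -17)))), -208) = Add(Mul(17, Add(1, Mul(8, 17, -8))), -208) = Add(Mul(17, Add(1, -1088)), -208) = Add(Mul(17, -1087), -208) = Add(-18479, -208) = -18687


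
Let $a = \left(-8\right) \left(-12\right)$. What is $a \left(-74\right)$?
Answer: $-7104$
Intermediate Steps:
$a = 96$
$a \left(-74\right) = 96 \left(-74\right) = -7104$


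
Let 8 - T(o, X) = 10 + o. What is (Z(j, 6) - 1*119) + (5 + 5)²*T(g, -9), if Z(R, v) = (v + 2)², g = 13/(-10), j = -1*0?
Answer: -125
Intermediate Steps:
j = 0
g = -13/10 (g = 13*(-⅒) = -13/10 ≈ -1.3000)
Z(R, v) = (2 + v)²
T(o, X) = -2 - o (T(o, X) = 8 - (10 + o) = 8 + (-10 - o) = -2 - o)
(Z(j, 6) - 1*119) + (5 + 5)²*T(g, -9) = ((2 + 6)² - 1*119) + (5 + 5)²*(-2 - 1*(-13/10)) = (8² - 119) + 10²*(-2 + 13/10) = (64 - 119) + 100*(-7/10) = -55 - 70 = -125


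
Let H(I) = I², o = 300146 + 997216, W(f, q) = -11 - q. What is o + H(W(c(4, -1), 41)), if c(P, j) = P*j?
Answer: 1300066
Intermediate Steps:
o = 1297362
o + H(W(c(4, -1), 41)) = 1297362 + (-11 - 1*41)² = 1297362 + (-11 - 41)² = 1297362 + (-52)² = 1297362 + 2704 = 1300066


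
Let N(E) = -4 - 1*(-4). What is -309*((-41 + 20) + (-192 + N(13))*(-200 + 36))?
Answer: -9723303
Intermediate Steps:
N(E) = 0 (N(E) = -4 + 4 = 0)
-309*((-41 + 20) + (-192 + N(13))*(-200 + 36)) = -309*((-41 + 20) + (-192 + 0)*(-200 + 36)) = -309*(-21 - 192*(-164)) = -309*(-21 + 31488) = -309*31467 = -9723303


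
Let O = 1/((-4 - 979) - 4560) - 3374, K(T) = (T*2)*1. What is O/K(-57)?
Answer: 18702083/631902 ≈ 29.596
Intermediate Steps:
K(T) = 2*T (K(T) = (2*T)*1 = 2*T)
O = -18702083/5543 (O = 1/(-983 - 4560) - 3374 = 1/(-5543) - 3374 = -1/5543 - 3374 = -18702083/5543 ≈ -3374.0)
O/K(-57) = -18702083/(5543*(2*(-57))) = -18702083/5543/(-114) = -18702083/5543*(-1/114) = 18702083/631902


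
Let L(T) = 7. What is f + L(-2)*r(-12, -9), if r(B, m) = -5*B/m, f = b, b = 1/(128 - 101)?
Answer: -1259/27 ≈ -46.630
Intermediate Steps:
b = 1/27 ≈ 0.037037
f = 1/27 ≈ 0.037037
r(B, m) = -5*B/m
f + L(-2)*r(-12, -9) = 1/27 + 7*(-5*(-12)/(-9)) = 1/27 + 7*(-5*(-12)*(-1/9)) = 1/27 + 7*(-20/3) = 1/27 - 140/3 = -1259/27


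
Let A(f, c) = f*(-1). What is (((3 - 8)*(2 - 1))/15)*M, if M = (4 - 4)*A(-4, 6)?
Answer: 0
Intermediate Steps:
A(f, c) = -f
M = 0 (M = (4 - 4)*(-1*(-4)) = 0*4 = 0)
(((3 - 8)*(2 - 1))/15)*M = (((3 - 8)*(2 - 1))/15)*0 = (-5*1*(1/15))*0 = -5*1/15*0 = -1/3*0 = 0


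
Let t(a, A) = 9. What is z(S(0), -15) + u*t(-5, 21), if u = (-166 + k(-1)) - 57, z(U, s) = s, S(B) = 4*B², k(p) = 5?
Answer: -1977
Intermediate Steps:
u = -218 (u = (-166 + 5) - 57 = -161 - 57 = -218)
z(S(0), -15) + u*t(-5, 21) = -15 - 218*9 = -15 - 1962 = -1977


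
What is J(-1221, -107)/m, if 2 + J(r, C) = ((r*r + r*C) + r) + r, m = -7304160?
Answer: -404761/1826040 ≈ -0.22166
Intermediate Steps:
J(r, C) = -2 + r**2 + 2*r + C*r (J(r, C) = -2 + (((r*r + r*C) + r) + r) = -2 + (((r**2 + C*r) + r) + r) = -2 + ((r + r**2 + C*r) + r) = -2 + (r**2 + 2*r + C*r) = -2 + r**2 + 2*r + C*r)
J(-1221, -107)/m = (-2 + (-1221)**2 + 2*(-1221) - 107*(-1221))/(-7304160) = (-2 + 1490841 - 2442 + 130647)*(-1/7304160) = 1619044*(-1/7304160) = -404761/1826040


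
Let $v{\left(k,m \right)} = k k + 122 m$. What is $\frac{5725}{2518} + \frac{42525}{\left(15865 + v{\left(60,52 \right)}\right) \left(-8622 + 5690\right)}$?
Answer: $\frac{10312263175}{4536715852} \approx 2.2731$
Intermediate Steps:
$v{\left(k,m \right)} = k^{2} + 122 m$
$\frac{5725}{2518} + \frac{42525}{\left(15865 + v{\left(60,52 \right)}\right) \left(-8622 + 5690\right)} = \frac{5725}{2518} + \frac{42525}{\left(15865 + \left(60^{2} + 122 \cdot 52\right)\right) \left(-8622 + 5690\right)} = 5725 \cdot \frac{1}{2518} + \frac{42525}{\left(15865 + \left(3600 + 6344\right)\right) \left(-2932\right)} = \frac{5725}{2518} + \frac{42525}{\left(15865 + 9944\right) \left(-2932\right)} = \frac{5725}{2518} + \frac{42525}{25809 \left(-2932\right)} = \frac{5725}{2518} + \frac{42525}{-75671988} = \frac{5725}{2518} + 42525 \left(- \frac{1}{75671988}\right) = \frac{5725}{2518} - \frac{2025}{3603428} = \frac{10312263175}{4536715852}$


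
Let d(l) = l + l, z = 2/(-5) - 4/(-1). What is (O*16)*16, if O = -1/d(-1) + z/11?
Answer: 11648/55 ≈ 211.78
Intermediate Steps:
z = 18/5 (z = 2*(-1/5) - 4*(-1) = -2/5 + 4 = 18/5 ≈ 3.6000)
d(l) = 2*l
O = 91/110 (O = -1/(2*(-1)) + (18/5)/11 = -1/(-2) + (18/5)*(1/11) = -1*(-1/2) + 18/55 = 1/2 + 18/55 = 91/110 ≈ 0.82727)
(O*16)*16 = ((91/110)*16)*16 = (728/55)*16 = 11648/55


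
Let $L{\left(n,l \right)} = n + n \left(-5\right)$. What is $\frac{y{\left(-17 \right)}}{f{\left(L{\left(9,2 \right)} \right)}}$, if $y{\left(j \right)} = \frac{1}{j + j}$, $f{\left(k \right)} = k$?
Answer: $\frac{1}{1224} \approx 0.00081699$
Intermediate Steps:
$L{\left(n,l \right)} = - 4 n$ ($L{\left(n,l \right)} = n - 5 n = - 4 n$)
$y{\left(j \right)} = \frac{1}{2 j}$
$\frac{y{\left(-17 \right)}}{f{\left(L{\left(9,2 \right)} \right)}} = \frac{\frac{1}{2} \frac{1}{-17}}{\left(-4\right) 9} = \frac{\frac{1}{2} \left(- \frac{1}{17}\right)}{-36} = \left(- \frac{1}{34}\right) \left(- \frac{1}{36}\right) = \frac{1}{1224}$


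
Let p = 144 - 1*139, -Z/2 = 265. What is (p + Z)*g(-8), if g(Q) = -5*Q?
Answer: -21000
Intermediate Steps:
Z = -530 (Z = -2*265 = -530)
p = 5 (p = 144 - 139 = 5)
(p + Z)*g(-8) = (5 - 530)*(-5*(-8)) = -525*40 = -21000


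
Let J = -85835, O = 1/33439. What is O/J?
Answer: -1/2870236565 ≈ -3.4840e-10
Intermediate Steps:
O = 1/33439 ≈ 2.9905e-5
O/J = (1/33439)/(-85835) = (1/33439)*(-1/85835) = -1/2870236565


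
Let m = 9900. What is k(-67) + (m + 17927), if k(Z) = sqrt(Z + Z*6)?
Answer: 27827 + I*sqrt(469) ≈ 27827.0 + 21.656*I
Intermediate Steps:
k(Z) = sqrt(7)*sqrt(Z) (k(Z) = sqrt(Z + 6*Z) = sqrt(7*Z) = sqrt(7)*sqrt(Z))
k(-67) + (m + 17927) = sqrt(7)*sqrt(-67) + (9900 + 17927) = sqrt(7)*(I*sqrt(67)) + 27827 = I*sqrt(469) + 27827 = 27827 + I*sqrt(469)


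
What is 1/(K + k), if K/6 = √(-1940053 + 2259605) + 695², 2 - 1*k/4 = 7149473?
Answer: -1427763/36693128675938 - 4*√4993/55039693013907 ≈ -3.8916e-8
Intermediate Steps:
k = -28597884 (k = 8 - 4*7149473 = 8 - 28597892 = -28597884)
K = 2898150 + 48*√4993 (K = 6*(√(-1940053 + 2259605) + 695²) = 6*(√319552 + 483025) = 6*(8*√4993 + 483025) = 6*(483025 + 8*√4993) = 2898150 + 48*√4993 ≈ 2.9015e+6)
1/(K + k) = 1/((2898150 + 48*√4993) - 28597884) = 1/(-25699734 + 48*√4993)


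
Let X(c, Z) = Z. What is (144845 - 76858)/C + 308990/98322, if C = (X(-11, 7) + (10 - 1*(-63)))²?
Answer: 4331076907/314630400 ≈ 13.766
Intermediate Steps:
C = 6400 (C = (7 + (10 - 1*(-63)))² = (7 + (10 + 63))² = (7 + 73)² = 80² = 6400)
(144845 - 76858)/C + 308990/98322 = (144845 - 76858)/6400 + 308990/98322 = 67987*(1/6400) + 308990*(1/98322) = 67987/6400 + 154495/49161 = 4331076907/314630400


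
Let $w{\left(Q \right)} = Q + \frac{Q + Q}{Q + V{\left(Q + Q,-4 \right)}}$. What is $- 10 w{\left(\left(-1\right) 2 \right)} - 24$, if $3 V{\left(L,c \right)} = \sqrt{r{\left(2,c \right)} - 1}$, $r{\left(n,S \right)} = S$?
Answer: $- \frac{884}{41} - \frac{120 i \sqrt{5}}{41} \approx -21.561 - 6.5446 i$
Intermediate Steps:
$V{\left(L,c \right)} = \frac{\sqrt{-1 + c}}{3}$ ($V{\left(L,c \right)} = \frac{\sqrt{c - 1}}{3} = \frac{\sqrt{-1 + c}}{3}$)
$w{\left(Q \right)} = Q + \frac{2 Q}{Q + \frac{i \sqrt{5}}{3}}$ ($w{\left(Q \right)} = Q + \frac{Q + Q}{Q + \frac{\sqrt{-1 - 4}}{3}} = Q + \frac{2 Q}{Q + \frac{\sqrt{-5}}{3}} = Q + \frac{2 Q}{Q + \frac{i \sqrt{5}}{3}}$)
$- 10 w{\left(\left(-1\right) 2 \right)} - 24 = - 10 \frac{\left(-1\right) 2 \left(6 + 3 \left(\left(-1\right) 2\right) + i \sqrt{5}\right)}{3 \left(\left(-1\right) 2\right) + i \sqrt{5}} - 24 = - 10 \left(- \frac{2 \left(6 + 3 \left(-2\right) + i \sqrt{5}\right)}{3 \left(-2\right) + i \sqrt{5}}\right) - 24 = - 10 \left(- \frac{2 \left(6 - 6 + i \sqrt{5}\right)}{-6 + i \sqrt{5}}\right) - 24 = - 10 \left(- \frac{2 i \sqrt{5}}{-6 + i \sqrt{5}}\right) - 24 = \frac{20 i \sqrt{5}}{-6 + i \sqrt{5}} - 24 = -24 + \frac{20 i \sqrt{5}}{-6 + i \sqrt{5}}$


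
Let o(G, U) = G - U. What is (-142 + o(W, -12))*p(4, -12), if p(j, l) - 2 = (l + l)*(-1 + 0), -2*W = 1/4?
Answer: -13533/4 ≈ -3383.3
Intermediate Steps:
W = -⅛ (W = -1/(2*4) = -½*¼ = -⅛ ≈ -0.12500)
p(j, l) = 2 - 2*l (p(j, l) = 2 + (l + l)*(-1 + 0) = 2 + (2*l)*(-1) = 2 - 2*l)
(-142 + o(W, -12))*p(4, -12) = (-142 + (-⅛ - 1*(-12)))*(2 - 2*(-12)) = (-142 + (-⅛ + 12))*(2 + 24) = (-142 + 95/8)*26 = -1041/8*26 = -13533/4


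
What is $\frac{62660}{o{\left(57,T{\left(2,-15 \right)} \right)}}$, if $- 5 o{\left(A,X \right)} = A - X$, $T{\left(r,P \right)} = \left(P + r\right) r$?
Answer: $- \frac{313300}{83} \approx -3774.7$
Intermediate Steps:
$T{\left(r,P \right)} = r \left(P + r\right)$
$o{\left(A,X \right)} = - \frac{A}{5} + \frac{X}{5}$ ($o{\left(A,X \right)} = - \frac{A - X}{5} = - \frac{A}{5} + \frac{X}{5}$)
$\frac{62660}{o{\left(57,T{\left(2,-15 \right)} \right)}} = \frac{62660}{\left(- \frac{1}{5}\right) 57 + \frac{2 \left(-15 + 2\right)}{5}} = \frac{62660}{- \frac{57}{5} + \frac{2 \left(-13\right)}{5}} = \frac{62660}{- \frac{57}{5} + \frac{1}{5} \left(-26\right)} = \frac{62660}{- \frac{57}{5} - \frac{26}{5}} = \frac{62660}{- \frac{83}{5}} = 62660 \left(- \frac{5}{83}\right) = - \frac{313300}{83}$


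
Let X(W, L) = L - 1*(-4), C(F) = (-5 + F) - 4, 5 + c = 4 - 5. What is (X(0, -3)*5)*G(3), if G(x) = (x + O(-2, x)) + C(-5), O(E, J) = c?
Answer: -85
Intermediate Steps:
c = -6 (c = -5 + (4 - 5) = -5 - 1 = -6)
C(F) = -9 + F
O(E, J) = -6
X(W, L) = 4 + L (X(W, L) = L + 4 = 4 + L)
G(x) = -20 + x (G(x) = (x - 6) + (-9 - 5) = (-6 + x) - 14 = -20 + x)
(X(0, -3)*5)*G(3) = ((4 - 3)*5)*(-20 + 3) = (1*5)*(-17) = 5*(-17) = -85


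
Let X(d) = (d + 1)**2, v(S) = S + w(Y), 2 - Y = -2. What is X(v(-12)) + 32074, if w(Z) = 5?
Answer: 32110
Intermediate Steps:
Y = 4 (Y = 2 - 1*(-2) = 2 + 2 = 4)
v(S) = 5 + S (v(S) = S + 5 = 5 + S)
X(d) = (1 + d)**2
X(v(-12)) + 32074 = (1 + (5 - 12))**2 + 32074 = (1 - 7)**2 + 32074 = (-6)**2 + 32074 = 36 + 32074 = 32110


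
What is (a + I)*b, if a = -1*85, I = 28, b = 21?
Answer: -1197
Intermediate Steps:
a = -85
(a + I)*b = (-85 + 28)*21 = -57*21 = -1197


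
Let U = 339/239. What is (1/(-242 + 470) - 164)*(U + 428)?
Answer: -3837475721/54492 ≈ -70423.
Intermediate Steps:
U = 339/239 (U = 339*(1/239) = 339/239 ≈ 1.4184)
(1/(-242 + 470) - 164)*(U + 428) = (1/(-242 + 470) - 164)*(339/239 + 428) = (1/228 - 164)*(102631/239) = -37391/228*102631/239 = -3837475721/54492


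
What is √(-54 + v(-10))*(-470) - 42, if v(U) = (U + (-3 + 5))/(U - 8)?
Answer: -42 - 470*I*√482/3 ≈ -42.0 - 3439.5*I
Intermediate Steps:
v(U) = (2 + U)/(-8 + U) (v(U) = (U + 2)/(-8 + U) = (2 + U)/(-8 + U))
√(-54 + v(-10))*(-470) - 42 = √(-54 + (2 - 10)/(-8 - 10))*(-470) - 42 = √(-54 - 8/(-18))*(-470) - 42 = √(-54 - 1/18*(-8))*(-470) - 42 = √(-54 + 4/9)*(-470) - 42 = √(-482/9)*(-470) - 42 = (I*√482/3)*(-470) - 42 = -470*I*√482/3 - 42 = -42 - 470*I*√482/3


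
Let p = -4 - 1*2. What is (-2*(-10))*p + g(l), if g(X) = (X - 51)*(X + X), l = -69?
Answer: 16440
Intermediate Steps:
g(X) = 2*X*(-51 + X) (g(X) = (-51 + X)*(2*X) = 2*X*(-51 + X))
p = -6 (p = -4 - 2 = -6)
(-2*(-10))*p + g(l) = -2*(-10)*(-6) + 2*(-69)*(-51 - 69) = 20*(-6) + 2*(-69)*(-120) = -120 + 16560 = 16440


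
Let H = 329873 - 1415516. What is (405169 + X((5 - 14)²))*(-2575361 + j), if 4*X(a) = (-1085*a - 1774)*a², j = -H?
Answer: 436958142019757/2 ≈ 2.1848e+14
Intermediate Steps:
H = -1085643
j = 1085643 (j = -1*(-1085643) = 1085643)
X(a) = a²*(-1774 - 1085*a)/4 (X(a) = ((-1085*a - 1774)*a²)/4 = ((-1774 - 1085*a)*a²)/4 = (a²*(-1774 - 1085*a))/4 = a²*(-1774 - 1085*a)/4)
(405169 + X((5 - 14)²))*(-2575361 + j) = (405169 + ((5 - 14)²)²*(-1774 - 1085*(5 - 14)²)/4)*(-2575361 + 1085643) = (405169 + ((-9)²)²*(-1774 - 1085*(-9)²)/4)*(-1489718) = (405169 + (¼)*81²*(-1774 - 1085*81))*(-1489718) = (405169 + (¼)*6561*(-1774 - 87885))*(-1489718) = (405169 + (¼)*6561*(-89659))*(-1489718) = (405169 - 588252699/4)*(-1489718) = -586632023/4*(-1489718) = 436958142019757/2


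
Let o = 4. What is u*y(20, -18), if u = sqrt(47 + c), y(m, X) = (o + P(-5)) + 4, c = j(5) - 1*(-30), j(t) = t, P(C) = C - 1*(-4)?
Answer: 7*sqrt(82) ≈ 63.388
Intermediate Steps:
P(C) = 4 + C (P(C) = C + 4 = 4 + C)
c = 35 (c = 5 - 1*(-30) = 5 + 30 = 35)
y(m, X) = 7 (y(m, X) = (4 + (4 - 5)) + 4 = (4 - 1) + 4 = 3 + 4 = 7)
u = sqrt(82) (u = sqrt(47 + 35) = sqrt(82) ≈ 9.0554)
u*y(20, -18) = sqrt(82)*7 = 7*sqrt(82)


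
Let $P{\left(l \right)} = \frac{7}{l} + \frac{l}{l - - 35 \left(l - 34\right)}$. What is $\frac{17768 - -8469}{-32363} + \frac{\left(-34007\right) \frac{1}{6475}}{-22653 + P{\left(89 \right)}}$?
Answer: $- \frac{689608446709126839}{850866428747438075} \approx -0.81048$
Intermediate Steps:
$P{\left(l \right)} = \frac{7}{l} + \frac{l}{-1190 + 36 l}$ ($P{\left(l \right)} = \frac{7}{l} + \frac{l}{l - - 35 \left(-34 + l\right)} = \frac{7}{l} + \frac{l}{l - \left(1190 - 35 l\right)} = \frac{7}{l} + \frac{l}{l + \left(-1190 + 35 l\right)} = \frac{7}{l} + \frac{l}{-1190 + 36 l}$)
$\frac{17768 - -8469}{-32363} + \frac{\left(-34007\right) \frac{1}{6475}}{-22653 + P{\left(89 \right)}} = \frac{17768 - -8469}{-32363} + \frac{\left(-34007\right) \frac{1}{6475}}{-22653 + \frac{-8330 + 89^{2} + 252 \cdot 89}{2 \cdot 89 \left(-595 + 18 \cdot 89\right)}} = \left(17768 + 8469\right) \left(- \frac{1}{32363}\right) + \frac{\left(-34007\right) \frac{1}{6475}}{-22653 + \frac{1}{2} \cdot \frac{1}{89} \frac{1}{-595 + 1602} \left(-8330 + 7921 + 22428\right)} = 26237 \left(- \frac{1}{32363}\right) - \frac{34007}{6475 \left(-22653 + \frac{1}{2} \cdot \frac{1}{89} \cdot \frac{1}{1007} \cdot 22019\right)} = - \frac{26237}{32363} - \frac{34007}{6475 \left(-22653 + \frac{1}{2} \cdot \frac{1}{89} \cdot \frac{1}{1007} \cdot 22019\right)} = - \frac{26237}{32363} - \frac{34007}{6475 \left(-22653 + \frac{22019}{179246}\right)} = - \frac{26237}{32363} - \frac{34007}{6475 \left(- \frac{4060437619}{179246}\right)} = - \frac{26237}{32363} - - \frac{6095618722}{26291333583025} = - \frac{26237}{32363} + \frac{6095618722}{26291333583025} = - \frac{689608446709126839}{850866428747438075}$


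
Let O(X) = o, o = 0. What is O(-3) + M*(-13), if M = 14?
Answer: -182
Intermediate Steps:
O(X) = 0
O(-3) + M*(-13) = 0 + 14*(-13) = 0 - 182 = -182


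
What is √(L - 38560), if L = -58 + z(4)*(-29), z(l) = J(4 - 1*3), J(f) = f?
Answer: I*√38647 ≈ 196.59*I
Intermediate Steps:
z(l) = 1 (z(l) = 4 - 1*3 = 4 - 3 = 1)
L = -87 (L = -58 + 1*(-29) = -58 - 29 = -87)
√(L - 38560) = √(-87 - 38560) = √(-38647) = I*√38647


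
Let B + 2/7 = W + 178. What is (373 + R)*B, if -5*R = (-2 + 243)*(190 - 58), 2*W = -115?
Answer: -50400801/70 ≈ -7.2001e+5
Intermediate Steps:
W = -115/2 (W = (½)*(-115) = -115/2 ≈ -57.500)
B = 1683/14 (B = -2/7 + (-115/2 + 178) = -2/7 + 241/2 = 1683/14 ≈ 120.21)
R = -31812/5 (R = -(-2 + 243)*(190 - 58)/5 = -241*132/5 = -⅕*31812 = -31812/5 ≈ -6362.4)
(373 + R)*B = (373 - 31812/5)*(1683/14) = -29947/5*1683/14 = -50400801/70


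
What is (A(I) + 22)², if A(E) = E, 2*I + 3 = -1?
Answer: 400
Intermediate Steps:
I = -2 (I = -3/2 + (½)*(-1) = -3/2 - ½ = -2)
(A(I) + 22)² = (-2 + 22)² = 20² = 400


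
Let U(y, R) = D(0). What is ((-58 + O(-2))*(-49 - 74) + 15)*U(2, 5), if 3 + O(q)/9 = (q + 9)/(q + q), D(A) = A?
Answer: 0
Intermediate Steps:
U(y, R) = 0
O(q) = -27 + 9*(9 + q)/(2*q) (O(q) = -27 + 9*((q + 9)/(q + q)) = -27 + 9*((9 + q)/((2*q))) = -27 + 9*((9 + q)*(1/(2*q))) = -27 + 9*((9 + q)/(2*q)) = -27 + 9*(9 + q)/(2*q))
((-58 + O(-2))*(-49 - 74) + 15)*U(2, 5) = ((-58 + (9/2)*(9 - 5*(-2))/(-2))*(-49 - 74) + 15)*0 = ((-58 + (9/2)*(-½)*(9 + 10))*(-123) + 15)*0 = ((-58 + (9/2)*(-½)*19)*(-123) + 15)*0 = ((-58 - 171/4)*(-123) + 15)*0 = (-403/4*(-123) + 15)*0 = (49569/4 + 15)*0 = (49629/4)*0 = 0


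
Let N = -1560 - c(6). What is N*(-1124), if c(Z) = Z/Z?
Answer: 1754564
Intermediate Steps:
c(Z) = 1
N = -1561 (N = -1560 - 1*1 = -1560 - 1 = -1561)
N*(-1124) = -1561*(-1124) = 1754564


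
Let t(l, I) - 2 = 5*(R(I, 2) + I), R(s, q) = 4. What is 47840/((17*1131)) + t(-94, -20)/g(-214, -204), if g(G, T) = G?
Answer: 451441/158253 ≈ 2.8527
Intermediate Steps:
t(l, I) = 22 + 5*I (t(l, I) = 2 + 5*(4 + I) = 2 + (20 + 5*I) = 22 + 5*I)
47840/((17*1131)) + t(-94, -20)/g(-214, -204) = 47840/((17*1131)) + (22 + 5*(-20))/(-214) = 47840/19227 + (22 - 100)*(-1/214) = 47840*(1/19227) - 78*(-1/214) = 3680/1479 + 39/107 = 451441/158253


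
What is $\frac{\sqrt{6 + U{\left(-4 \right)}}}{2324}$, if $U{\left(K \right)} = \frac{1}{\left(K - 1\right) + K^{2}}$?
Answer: $\frac{\sqrt{737}}{25564} \approx 0.001062$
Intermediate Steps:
$U{\left(K \right)} = \frac{1}{-1 + K + K^{2}}$ ($U{\left(K \right)} = \frac{1}{\left(-1 + K\right) + K^{2}} = \frac{1}{-1 + K + K^{2}}$)
$\frac{\sqrt{6 + U{\left(-4 \right)}}}{2324} = \frac{\sqrt{6 + \frac{1}{-1 - 4 + \left(-4\right)^{2}}}}{2324} = \frac{\sqrt{6 + \frac{1}{-1 - 4 + 16}}}{2324} = \frac{\sqrt{6 + \frac{1}{11}}}{2324} = \frac{\sqrt{\frac{67}{11}}}{2324} = \frac{\frac{1}{11} \sqrt{737}}{2324} = \frac{\sqrt{737}}{25564}$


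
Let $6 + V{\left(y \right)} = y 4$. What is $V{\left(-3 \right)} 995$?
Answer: $-17910$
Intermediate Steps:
$V{\left(y \right)} = -6 + 4 y$ ($V{\left(y \right)} = -6 + y 4 = -6 + 4 y$)
$V{\left(-3 \right)} 995 = \left(-6 + 4 \left(-3\right)\right) 995 = \left(-6 - 12\right) 995 = \left(-18\right) 995 = -17910$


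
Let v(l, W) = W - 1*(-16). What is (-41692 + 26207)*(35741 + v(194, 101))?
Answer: -555261130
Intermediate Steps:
v(l, W) = 16 + W (v(l, W) = W + 16 = 16 + W)
(-41692 + 26207)*(35741 + v(194, 101)) = (-41692 + 26207)*(35741 + (16 + 101)) = -15485*(35741 + 117) = -15485*35858 = -555261130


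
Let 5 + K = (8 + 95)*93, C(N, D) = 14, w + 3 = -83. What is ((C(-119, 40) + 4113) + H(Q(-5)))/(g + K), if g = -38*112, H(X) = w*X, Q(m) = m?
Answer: 4557/5318 ≈ 0.85690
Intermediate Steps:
w = -86 (w = -3 - 83 = -86)
K = 9574 (K = -5 + (8 + 95)*93 = -5 + 103*93 = -5 + 9579 = 9574)
H(X) = -86*X
g = -4256
((C(-119, 40) + 4113) + H(Q(-5)))/(g + K) = ((14 + 4113) - 86*(-5))/(-4256 + 9574) = (4127 + 430)/5318 = 4557*(1/5318) = 4557/5318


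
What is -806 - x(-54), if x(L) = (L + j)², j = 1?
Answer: -3615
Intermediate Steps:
x(L) = (1 + L)² (x(L) = (L + 1)² = (1 + L)²)
-806 - x(-54) = -806 - (1 - 54)² = -806 - 1*(-53)² = -806 - 1*2809 = -806 - 2809 = -3615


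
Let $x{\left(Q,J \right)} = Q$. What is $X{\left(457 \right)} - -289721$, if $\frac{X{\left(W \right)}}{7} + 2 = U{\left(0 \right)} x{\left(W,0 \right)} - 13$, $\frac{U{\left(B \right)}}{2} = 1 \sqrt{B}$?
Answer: $289616$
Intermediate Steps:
$U{\left(B \right)} = 2 \sqrt{B}$ ($U{\left(B \right)} = 2 \cdot 1 \sqrt{B} = 2 \sqrt{B}$)
$X{\left(W \right)} = -105$ ($X{\left(W \right)} = -14 + 7 \left(2 \sqrt{0} W - 13\right) = -14 + 7 \left(2 \cdot 0 W - 13\right) = -14 + 7 \left(0 W - 13\right) = -14 + 7 \left(0 - 13\right) = -14 + 7 \left(-13\right) = -14 - 91 = -105$)
$X{\left(457 \right)} - -289721 = -105 - -289721 = -105 + 289721 = 289616$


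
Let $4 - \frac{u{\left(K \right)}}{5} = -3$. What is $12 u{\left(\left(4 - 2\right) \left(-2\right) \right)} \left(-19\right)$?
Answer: $-7980$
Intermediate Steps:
$u{\left(K \right)} = 35$ ($u{\left(K \right)} = 20 - -15 = 20 + 15 = 35$)
$12 u{\left(\left(4 - 2\right) \left(-2\right) \right)} \left(-19\right) = 12 \cdot 35 \left(-19\right) = 420 \left(-19\right) = -7980$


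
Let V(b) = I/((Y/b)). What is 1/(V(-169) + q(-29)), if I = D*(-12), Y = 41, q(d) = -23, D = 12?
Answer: 41/23393 ≈ 0.0017527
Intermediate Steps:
I = -144 (I = 12*(-12) = -144)
V(b) = -144*b/41
1/(V(-169) + q(-29)) = 1/(-144/41*(-169) - 23) = 1/(24336/41 - 23) = 1/(23393/41) = 41/23393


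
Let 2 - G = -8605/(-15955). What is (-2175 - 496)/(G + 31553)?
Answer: -8523161/100690284 ≈ -0.084647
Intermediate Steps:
G = 4661/3191 (G = 2 - (-8605)/(-15955) = 2 - (-8605)*(-1)/15955 = 2 - 1*1721/3191 = 2 - 1721/3191 = 4661/3191 ≈ 1.4607)
(-2175 - 496)/(G + 31553) = (-2175 - 496)/(4661/3191 + 31553) = -2671/100690284/3191 = -2671*3191/100690284 = -8523161/100690284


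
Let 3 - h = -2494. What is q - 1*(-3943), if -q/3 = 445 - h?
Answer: 10099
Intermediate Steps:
h = 2497 (h = 3 - 1*(-2494) = 3 + 2494 = 2497)
q = 6156 (q = -3*(445 - 1*2497) = -3*(445 - 2497) = -3*(-2052) = 6156)
q - 1*(-3943) = 6156 - 1*(-3943) = 6156 + 3943 = 10099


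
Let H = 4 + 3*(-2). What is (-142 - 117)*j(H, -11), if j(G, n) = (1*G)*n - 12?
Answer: -2590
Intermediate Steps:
H = -2 (H = 4 - 6 = -2)
j(G, n) = -12 + G*n (j(G, n) = G*n - 12 = -12 + G*n)
(-142 - 117)*j(H, -11) = (-142 - 117)*(-12 - 2*(-11)) = -259*(-12 + 22) = -259*10 = -2590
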